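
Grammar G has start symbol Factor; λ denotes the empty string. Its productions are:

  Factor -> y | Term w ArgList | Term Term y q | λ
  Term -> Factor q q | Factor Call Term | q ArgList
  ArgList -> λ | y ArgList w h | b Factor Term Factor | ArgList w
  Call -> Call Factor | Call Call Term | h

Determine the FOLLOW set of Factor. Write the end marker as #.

Factor is the start symbol, so # ∈ FOLLOW(Factor).
In Term -> Factor q q: add FIRST(q q) = { q }.
In Term -> Factor Call Term: add FIRST(Call Term) = { h }.
In ArgList -> b Factor Term Factor: add FIRST(Term Factor) = { h, q, y }.
In ArgList -> b Factor Term Factor: Factor is at the end, add FOLLOW(ArgList) = { #, h, q, w, y }.
In Call -> Call Factor: Factor is at the end, add FOLLOW(Call) = { h, q, y }.
Union: FOLLOW(Factor) = { #, h, q, w, y }.

{ #, h, q, w, y }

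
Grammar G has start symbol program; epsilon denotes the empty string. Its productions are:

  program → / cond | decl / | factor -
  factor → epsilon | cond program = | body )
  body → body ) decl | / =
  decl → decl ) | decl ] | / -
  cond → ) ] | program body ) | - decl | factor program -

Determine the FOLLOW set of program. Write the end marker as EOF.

program is the start symbol, so EOF ∈ FOLLOW(program).
In factor → cond program =: add FIRST(=) = { = }.
In cond → program body ): add FIRST(body )) = { / }.
In cond → factor program -: add FIRST(-) = { - }.
Union: FOLLOW(program) = { EOF, -, /, = }.

{ EOF, -, /, = }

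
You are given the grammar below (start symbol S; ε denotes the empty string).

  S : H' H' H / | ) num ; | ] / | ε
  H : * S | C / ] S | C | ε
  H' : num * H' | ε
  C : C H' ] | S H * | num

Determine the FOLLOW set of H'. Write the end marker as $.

In S : H' H' H /: add FIRST(H' H /) = { ), *, /, ], num }.
In S : H' H' H /: add FIRST(H /) = { ), *, /, ], num }.
In H' : num * H': H' is at the end, add FOLLOW(H') = { ), *, /, ], num }.
In C : C H' ]: add FIRST(]) = { ] }.
Union: FOLLOW(H') = { ), *, /, ], num }.

{ ), *, /, ], num }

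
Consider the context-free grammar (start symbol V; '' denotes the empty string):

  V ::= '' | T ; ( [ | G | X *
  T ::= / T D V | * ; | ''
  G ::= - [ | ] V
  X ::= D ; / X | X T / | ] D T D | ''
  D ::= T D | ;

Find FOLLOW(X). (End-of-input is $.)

{ *, / }

In V ::= X *: add FIRST(*) = { * }.
In X ::= D ; / X: X is at the end, add FOLLOW(X) = { *, / }.
In X ::= X T /: add FIRST(T /) = { *, / }.
Union: FOLLOW(X) = { *, / }.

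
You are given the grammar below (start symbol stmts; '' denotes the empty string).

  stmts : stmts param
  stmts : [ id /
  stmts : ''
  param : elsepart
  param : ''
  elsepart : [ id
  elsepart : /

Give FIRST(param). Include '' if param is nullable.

{ /, [, '' }

From param : elsepart: add FIRST(elsepart) = { /, [ }.
param : '' contributes ''.
Union: FIRST(param) = { /, [, '' }.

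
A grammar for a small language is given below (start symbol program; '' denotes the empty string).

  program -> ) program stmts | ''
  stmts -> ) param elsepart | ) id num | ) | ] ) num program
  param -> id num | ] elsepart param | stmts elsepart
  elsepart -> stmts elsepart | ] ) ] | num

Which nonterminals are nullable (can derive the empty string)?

Directly nullable (have an ''-production): program.
No other nonterminal has a production whose RHS symbols are all nullable.

{ program }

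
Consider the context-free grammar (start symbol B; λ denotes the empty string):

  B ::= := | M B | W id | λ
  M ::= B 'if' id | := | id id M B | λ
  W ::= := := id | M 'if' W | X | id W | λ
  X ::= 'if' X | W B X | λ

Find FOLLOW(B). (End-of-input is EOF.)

B is the start symbol, so EOF ∈ FOLLOW(B).
In B ::= M B: B is at the end, add FOLLOW(B) = { EOF, 'if', :=, id }.
In M ::= B 'if' id: add FIRST('if' id) = { 'if' }.
In M ::= id id M B: B is at the end, add FOLLOW(M) = { EOF, 'if', :=, id }.
In X ::= W B X: add FIRST(X)\{λ} = { 'if', :=, id }.
  Since X is nullable, also add FOLLOW(X) = { 'if', :=, id }.
Union: FOLLOW(B) = { EOF, 'if', :=, id }.

{ EOF, 'if', :=, id }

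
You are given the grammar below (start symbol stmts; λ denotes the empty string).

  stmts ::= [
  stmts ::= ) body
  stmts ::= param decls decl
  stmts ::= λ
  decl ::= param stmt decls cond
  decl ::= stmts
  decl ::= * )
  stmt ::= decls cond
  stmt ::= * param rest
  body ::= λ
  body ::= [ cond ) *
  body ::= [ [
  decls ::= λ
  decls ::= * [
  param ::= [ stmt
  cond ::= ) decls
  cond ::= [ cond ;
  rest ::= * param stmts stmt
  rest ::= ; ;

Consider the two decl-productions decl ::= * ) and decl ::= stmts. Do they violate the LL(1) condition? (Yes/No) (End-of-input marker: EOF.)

FIRST(* )) = { * } and FIRST(stmts) = { ), [, λ }.
The second alternative is nullable and FOLLOW(decl) = { EOF, ), *, [ } shares * with FIRST of the first — conflict.

Yes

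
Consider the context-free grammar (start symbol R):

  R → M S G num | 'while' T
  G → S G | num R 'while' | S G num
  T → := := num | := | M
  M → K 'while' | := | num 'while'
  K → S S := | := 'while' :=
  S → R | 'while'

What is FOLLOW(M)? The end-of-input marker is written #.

{ #, 'while', :=, num }

In R → M S G num: add FIRST(S G num) = { 'while', :=, num }.
In T → M: M is at the end, add FOLLOW(T) = { #, 'while', :=, num }.
Union: FOLLOW(M) = { #, 'while', :=, num }.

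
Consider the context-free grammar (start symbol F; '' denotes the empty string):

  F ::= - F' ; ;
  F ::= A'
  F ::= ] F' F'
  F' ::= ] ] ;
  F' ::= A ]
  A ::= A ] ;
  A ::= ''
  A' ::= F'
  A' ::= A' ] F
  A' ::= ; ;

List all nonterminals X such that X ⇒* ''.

{ A }

Directly nullable (have an ''-production): A.
No other nonterminal has a production whose RHS symbols are all nullable.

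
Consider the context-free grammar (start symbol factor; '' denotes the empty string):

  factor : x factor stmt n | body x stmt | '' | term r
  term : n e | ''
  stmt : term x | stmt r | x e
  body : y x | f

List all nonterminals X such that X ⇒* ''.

{ factor, term }

Directly nullable (have an ''-production): factor, term.
No other nonterminal has a production whose RHS symbols are all nullable.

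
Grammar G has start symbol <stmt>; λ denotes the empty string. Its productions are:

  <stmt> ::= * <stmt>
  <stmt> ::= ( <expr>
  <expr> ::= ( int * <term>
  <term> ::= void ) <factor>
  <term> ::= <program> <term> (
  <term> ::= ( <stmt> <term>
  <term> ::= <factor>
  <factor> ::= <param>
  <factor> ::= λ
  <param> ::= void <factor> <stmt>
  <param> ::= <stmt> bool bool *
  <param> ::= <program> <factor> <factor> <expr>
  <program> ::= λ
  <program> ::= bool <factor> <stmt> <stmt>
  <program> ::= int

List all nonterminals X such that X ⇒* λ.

{ <factor>, <program>, <term> }

Directly nullable (have an λ-production): <factor>, <program>.
<term> ::= <factor> with every symbol nullable, so <term> is nullable.
No other nonterminal has a production whose RHS symbols are all nullable.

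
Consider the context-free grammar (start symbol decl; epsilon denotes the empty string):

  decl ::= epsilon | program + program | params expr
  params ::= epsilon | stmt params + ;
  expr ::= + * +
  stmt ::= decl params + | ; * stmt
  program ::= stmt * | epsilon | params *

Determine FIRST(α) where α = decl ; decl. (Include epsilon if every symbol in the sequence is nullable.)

Add FIRST(decl)\{epsilon} = { *, +, ; }; decl is nullable, continue.
; is a terminal; add {;} and stop.

{ *, +, ; }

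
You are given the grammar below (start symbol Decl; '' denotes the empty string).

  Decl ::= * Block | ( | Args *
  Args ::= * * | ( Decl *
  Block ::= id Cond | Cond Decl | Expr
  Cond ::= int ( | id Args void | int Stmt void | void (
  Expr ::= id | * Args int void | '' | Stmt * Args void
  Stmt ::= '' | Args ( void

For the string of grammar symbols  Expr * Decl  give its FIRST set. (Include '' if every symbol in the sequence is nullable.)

Add FIRST(Expr)\{''} = { (, *, id }; Expr is nullable, continue.
* is a terminal; add {*} and stop.

{ (, *, id }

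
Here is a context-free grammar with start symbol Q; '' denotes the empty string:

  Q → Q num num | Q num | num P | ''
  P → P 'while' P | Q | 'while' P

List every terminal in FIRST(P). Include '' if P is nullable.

{ 'while', num, '' }

From P → P 'while' P: P nullable, take FIRST(P) ∪ {'while'} = { 'while', num }.
From P → Q: add FIRST(Q) = { num, '' } (including '' since Q is nullable).
P → 'while' P contributes {'while'}.
Union: FIRST(P) = { 'while', num, '' }.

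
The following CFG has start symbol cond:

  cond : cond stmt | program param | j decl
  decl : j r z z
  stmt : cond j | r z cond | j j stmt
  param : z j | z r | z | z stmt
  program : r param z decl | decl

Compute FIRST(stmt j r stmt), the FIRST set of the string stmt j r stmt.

Add FIRST(stmt) = { j, r }; stmt is not nullable, stop.

{ j, r }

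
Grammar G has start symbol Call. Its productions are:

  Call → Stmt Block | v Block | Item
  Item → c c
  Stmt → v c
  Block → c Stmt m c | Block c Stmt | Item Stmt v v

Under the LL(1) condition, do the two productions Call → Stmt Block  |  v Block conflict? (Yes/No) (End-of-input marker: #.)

FIRST(Stmt Block) = { v } and FIRST(v Block) = { v }.
Both contain v, so the two alternatives are not disjoint — LL(1) conflict.

Yes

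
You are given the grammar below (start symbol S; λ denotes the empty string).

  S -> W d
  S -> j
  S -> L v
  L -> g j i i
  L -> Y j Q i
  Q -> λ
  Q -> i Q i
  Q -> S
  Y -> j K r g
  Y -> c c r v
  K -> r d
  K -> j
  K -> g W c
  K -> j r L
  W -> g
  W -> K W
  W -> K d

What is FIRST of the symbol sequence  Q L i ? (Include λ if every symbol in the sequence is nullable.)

{ c, g, i, j, r }

Add FIRST(Q)\{λ} = { c, g, i, j, r }; Q is nullable, continue.
Add FIRST(L) = { c, g, j }; L is not nullable, stop.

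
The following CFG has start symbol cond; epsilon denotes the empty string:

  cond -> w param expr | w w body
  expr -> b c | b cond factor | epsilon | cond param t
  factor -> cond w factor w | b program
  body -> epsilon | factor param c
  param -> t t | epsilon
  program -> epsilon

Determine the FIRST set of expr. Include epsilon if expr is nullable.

{ b, w, epsilon }

expr -> b c contributes {b}.
expr -> b cond factor contributes {b}.
expr -> epsilon contributes epsilon.
From expr -> cond param t: add FIRST(cond) = { w }.
Union: FIRST(expr) = { b, w, epsilon }.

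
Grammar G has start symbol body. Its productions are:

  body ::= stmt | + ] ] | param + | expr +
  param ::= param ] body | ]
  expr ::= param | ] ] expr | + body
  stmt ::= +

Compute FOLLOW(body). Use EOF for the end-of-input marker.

body is the start symbol, so EOF ∈ FOLLOW(body).
In param ::= param ] body: body is at the end, add FOLLOW(param) = { +, ] }.
In expr ::= + body: body is at the end, add FOLLOW(expr) = { + }.
Union: FOLLOW(body) = { EOF, +, ] }.

{ EOF, +, ] }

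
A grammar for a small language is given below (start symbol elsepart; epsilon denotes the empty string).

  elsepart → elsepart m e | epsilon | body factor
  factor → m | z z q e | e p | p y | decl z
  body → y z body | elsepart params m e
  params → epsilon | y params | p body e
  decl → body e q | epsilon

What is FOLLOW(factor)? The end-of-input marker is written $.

In elsepart → body factor: factor is at the end, add FOLLOW(elsepart) = { $, m, p, y }.
Union: FOLLOW(factor) = { $, m, p, y }.

{ $, m, p, y }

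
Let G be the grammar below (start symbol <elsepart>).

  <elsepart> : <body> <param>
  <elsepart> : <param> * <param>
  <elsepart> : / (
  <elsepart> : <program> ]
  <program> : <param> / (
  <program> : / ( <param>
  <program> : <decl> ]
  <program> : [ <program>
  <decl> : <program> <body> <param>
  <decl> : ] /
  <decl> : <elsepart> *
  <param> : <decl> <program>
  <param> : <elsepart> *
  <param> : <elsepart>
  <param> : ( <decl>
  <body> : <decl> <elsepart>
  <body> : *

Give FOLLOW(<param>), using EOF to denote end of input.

{ EOF, (, *, /, [, ] }

In <elsepart> : <body> <param>: <param> is at the end, add FOLLOW(<elsepart>) = { EOF, (, *, /, [, ] }.
In <elsepart> : <param> * <param>: add FIRST(* <param>) = { * }.
In <elsepart> : <param> * <param>: <param> is at the end, add FOLLOW(<elsepart>) = { EOF, (, *, /, [, ] }.
In <program> : <param> / (: add FIRST(/ () = { / }.
In <program> : / ( <param>: <param> is at the end, add FOLLOW(<program>) = { EOF, (, *, /, [, ] }.
In <decl> : <program> <body> <param>: <param> is at the end, add FOLLOW(<decl>) = { EOF, (, *, /, [, ] }.
Union: FOLLOW(<param>) = { EOF, (, *, /, [, ] }.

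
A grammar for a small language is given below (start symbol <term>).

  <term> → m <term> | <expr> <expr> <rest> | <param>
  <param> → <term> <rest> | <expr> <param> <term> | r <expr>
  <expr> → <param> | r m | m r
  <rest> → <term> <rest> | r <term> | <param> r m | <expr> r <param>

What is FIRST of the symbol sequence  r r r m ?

{ r }

r is a terminal; add {r} and stop.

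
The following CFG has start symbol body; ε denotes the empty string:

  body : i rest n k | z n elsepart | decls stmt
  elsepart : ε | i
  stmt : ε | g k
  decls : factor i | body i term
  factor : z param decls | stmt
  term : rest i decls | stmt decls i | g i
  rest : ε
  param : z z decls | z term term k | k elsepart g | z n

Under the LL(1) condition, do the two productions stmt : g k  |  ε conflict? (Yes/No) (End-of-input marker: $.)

Yes

FIRST(g k) = { g } and FIRST(ε) = { ε }.
The second alternative is nullable and FOLLOW(stmt) = { $, g, i, z } shares g with FIRST of the first — conflict.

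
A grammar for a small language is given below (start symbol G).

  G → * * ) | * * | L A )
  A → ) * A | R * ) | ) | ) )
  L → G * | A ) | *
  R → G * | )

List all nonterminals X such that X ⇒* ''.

No nonterminal has an empty production or an RHS whose symbols are all nullable.

{ } (none)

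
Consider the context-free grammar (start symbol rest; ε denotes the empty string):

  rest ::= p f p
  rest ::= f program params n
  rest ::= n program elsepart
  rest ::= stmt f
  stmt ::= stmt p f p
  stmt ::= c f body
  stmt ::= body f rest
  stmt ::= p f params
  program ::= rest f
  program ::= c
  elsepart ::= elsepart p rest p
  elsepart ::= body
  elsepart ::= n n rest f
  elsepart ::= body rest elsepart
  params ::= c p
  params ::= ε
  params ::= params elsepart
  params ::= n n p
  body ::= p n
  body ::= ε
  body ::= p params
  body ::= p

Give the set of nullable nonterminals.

Directly nullable (have an ε-production): params, body.
elsepart ::= body with every symbol nullable, so elsepart is nullable.
No other nonterminal has a production whose RHS symbols are all nullable.

{ body, elsepart, params }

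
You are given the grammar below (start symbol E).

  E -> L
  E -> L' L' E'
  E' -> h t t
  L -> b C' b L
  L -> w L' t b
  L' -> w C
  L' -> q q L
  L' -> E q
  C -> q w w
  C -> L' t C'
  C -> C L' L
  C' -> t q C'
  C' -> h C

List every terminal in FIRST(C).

C -> q w w contributes {q}.
From C -> L' t C': add FIRST(L') = { b, q, w }.
From C -> C L' L: add FIRST(C) = { b, q, w }.
Union: FIRST(C) = { b, q, w }.

{ b, q, w }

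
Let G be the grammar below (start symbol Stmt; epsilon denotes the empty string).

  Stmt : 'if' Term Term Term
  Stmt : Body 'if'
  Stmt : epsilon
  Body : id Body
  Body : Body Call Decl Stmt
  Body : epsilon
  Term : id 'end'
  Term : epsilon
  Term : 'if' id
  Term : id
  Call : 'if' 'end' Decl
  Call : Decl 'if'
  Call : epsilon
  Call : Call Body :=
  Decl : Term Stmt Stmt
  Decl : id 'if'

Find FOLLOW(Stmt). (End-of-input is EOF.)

{ EOF, 'if', :=, id }

Stmt is the start symbol, so EOF ∈ FOLLOW(Stmt).
In Body : Body Call Decl Stmt: Stmt is at the end, add FOLLOW(Body) = { 'if', :=, id }.
In Decl : Term Stmt Stmt: add FIRST(Stmt)\{epsilon} = { 'if', :=, id }.
  Since Stmt is nullable, also add FOLLOW(Decl) = { 'if', :=, id }.
In Decl : Term Stmt Stmt: Stmt is at the end, add FOLLOW(Decl) = { 'if', :=, id }.
Union: FOLLOW(Stmt) = { EOF, 'if', :=, id }.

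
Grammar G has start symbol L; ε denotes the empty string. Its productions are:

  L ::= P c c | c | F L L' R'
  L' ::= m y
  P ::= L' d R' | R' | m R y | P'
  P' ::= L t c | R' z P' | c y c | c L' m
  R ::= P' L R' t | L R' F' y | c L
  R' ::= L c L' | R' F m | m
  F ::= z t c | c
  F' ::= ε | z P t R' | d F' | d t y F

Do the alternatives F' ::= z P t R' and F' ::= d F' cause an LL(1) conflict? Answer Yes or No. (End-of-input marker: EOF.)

No

FIRST(z P t R') = { z } and FIRST(d F') = { d }.
The FIRST sets are disjoint and neither alternative is nullable — no conflict.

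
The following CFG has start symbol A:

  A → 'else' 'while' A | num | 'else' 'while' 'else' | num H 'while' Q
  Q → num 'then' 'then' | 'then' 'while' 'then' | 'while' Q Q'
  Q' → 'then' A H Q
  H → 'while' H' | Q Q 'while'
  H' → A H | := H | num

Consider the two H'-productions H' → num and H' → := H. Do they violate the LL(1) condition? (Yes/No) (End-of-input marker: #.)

No

FIRST(num) = { num } and FIRST(:= H) = { := }.
The FIRST sets are disjoint and neither alternative is nullable — no conflict.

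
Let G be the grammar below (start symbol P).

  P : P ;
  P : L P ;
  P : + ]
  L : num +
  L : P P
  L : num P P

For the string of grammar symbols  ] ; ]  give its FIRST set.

] is a terminal; add {]} and stop.

{ ] }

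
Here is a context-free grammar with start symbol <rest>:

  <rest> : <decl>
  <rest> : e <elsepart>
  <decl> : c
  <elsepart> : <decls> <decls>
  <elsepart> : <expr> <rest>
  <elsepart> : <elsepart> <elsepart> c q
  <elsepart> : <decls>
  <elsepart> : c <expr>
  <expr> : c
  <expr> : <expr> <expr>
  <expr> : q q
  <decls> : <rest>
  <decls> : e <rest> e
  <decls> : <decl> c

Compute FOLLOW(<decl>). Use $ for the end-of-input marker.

{ $, c, e, q }

In <rest> : <decl>: <decl> is at the end, add FOLLOW(<rest>) = { $, c, e, q }.
In <decls> : <decl> c: add FIRST(c) = { c }.
Union: FOLLOW(<decl>) = { $, c, e, q }.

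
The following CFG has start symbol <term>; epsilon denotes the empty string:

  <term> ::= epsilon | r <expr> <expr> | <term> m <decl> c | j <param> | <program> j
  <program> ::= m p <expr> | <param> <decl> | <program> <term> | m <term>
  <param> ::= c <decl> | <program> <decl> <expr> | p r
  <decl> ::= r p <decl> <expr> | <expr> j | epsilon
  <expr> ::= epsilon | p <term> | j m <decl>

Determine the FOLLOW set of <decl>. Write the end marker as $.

In <term> ::= <term> m <decl> c: add FIRST(c) = { c }.
In <program> ::= <param> <decl>: <decl> is at the end, add FOLLOW(<program>) = { $, c, j, m, p, r }.
In <param> ::= c <decl>: <decl> is at the end, add FOLLOW(<param>) = { $, c, j, m, p, r }.
In <param> ::= <program> <decl> <expr>: add FIRST(<expr>)\{epsilon} = { j, p }.
  Since <expr> is nullable, also add FOLLOW(<param>) = { $, c, j, m, p, r }.
In <decl> ::= r p <decl> <expr>: add FIRST(<expr>)\{epsilon} = { j, p }.
  Since <expr> is nullable, also add FOLLOW(<decl>) = { $, c, j, m, p, r }.
In <expr> ::= j m <decl>: <decl> is at the end, add FOLLOW(<expr>) = { $, c, j, m, p, r }.
Union: FOLLOW(<decl>) = { $, c, j, m, p, r }.

{ $, c, j, m, p, r }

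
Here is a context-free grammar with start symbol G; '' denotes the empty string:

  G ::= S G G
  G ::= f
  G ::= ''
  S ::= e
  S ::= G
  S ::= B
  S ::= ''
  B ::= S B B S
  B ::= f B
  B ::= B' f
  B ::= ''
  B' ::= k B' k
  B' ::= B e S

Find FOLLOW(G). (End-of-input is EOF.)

{ EOF, e, f, k }

G is the start symbol, so EOF ∈ FOLLOW(G).
In G ::= S G G: add FIRST(G)\{''} = { e, f, k }.
  Since G is nullable, also add FOLLOW(G) = { EOF, e, f, k }.
In G ::= S G G: G is at the end, add FOLLOW(G) = { EOF, e, f, k }.
In S ::= G: G is at the end, add FOLLOW(S) = { EOF, e, f, k }.
Union: FOLLOW(G) = { EOF, e, f, k }.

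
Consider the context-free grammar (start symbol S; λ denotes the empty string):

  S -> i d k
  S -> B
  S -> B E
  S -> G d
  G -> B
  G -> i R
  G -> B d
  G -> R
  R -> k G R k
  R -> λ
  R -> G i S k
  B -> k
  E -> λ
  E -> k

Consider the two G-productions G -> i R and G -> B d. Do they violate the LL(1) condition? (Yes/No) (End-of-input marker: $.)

FIRST(i R) = { i } and FIRST(B d) = { k }.
The FIRST sets are disjoint and neither alternative is nullable — no conflict.

No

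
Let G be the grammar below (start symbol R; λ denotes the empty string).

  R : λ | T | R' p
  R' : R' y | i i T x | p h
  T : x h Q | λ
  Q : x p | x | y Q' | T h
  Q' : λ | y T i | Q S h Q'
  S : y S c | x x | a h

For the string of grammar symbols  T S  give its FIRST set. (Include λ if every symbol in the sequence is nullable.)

{ a, x, y }

Add FIRST(T)\{λ} = { x }; T is nullable, continue.
Add FIRST(S) = { a, x, y }; S is not nullable, stop.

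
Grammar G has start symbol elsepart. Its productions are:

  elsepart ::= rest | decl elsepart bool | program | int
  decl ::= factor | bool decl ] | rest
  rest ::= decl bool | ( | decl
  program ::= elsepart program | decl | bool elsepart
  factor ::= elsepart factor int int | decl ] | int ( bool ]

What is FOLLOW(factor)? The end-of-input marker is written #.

In decl ::= factor: factor is at the end, add FOLLOW(decl) = { #, (, ], bool, int }.
In factor ::= elsepart factor int int: add FIRST(int int) = { int }.
Union: FOLLOW(factor) = { #, (, ], bool, int }.

{ #, (, ], bool, int }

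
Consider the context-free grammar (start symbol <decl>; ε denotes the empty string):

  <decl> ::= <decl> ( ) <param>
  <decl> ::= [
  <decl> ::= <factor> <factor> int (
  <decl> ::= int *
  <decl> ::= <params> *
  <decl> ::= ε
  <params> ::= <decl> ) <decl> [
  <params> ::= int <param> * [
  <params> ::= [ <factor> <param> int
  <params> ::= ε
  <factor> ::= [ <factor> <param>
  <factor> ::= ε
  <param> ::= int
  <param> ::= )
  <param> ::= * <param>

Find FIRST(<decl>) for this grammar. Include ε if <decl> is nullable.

{ (, ), *, [, int, ε }

From <decl> ::= <decl> ( ) <param>: <decl> nullable, take FIRST(<decl>) ∪ {(} = { (, ), *, [, int }.
<decl> ::= [ contributes {[}.
From <decl> ::= <factor> <factor> int (: <factor>, <factor> nullable, take FIRST(<factor>) ∪ FIRST(<factor>) ∪ {int} = { [, int }.
<decl> ::= int * contributes {int}.
From <decl> ::= <params> *: <params> nullable, take FIRST(<params>) ∪ {*} = { (, ), *, [, int }.
<decl> ::= ε contributes ε.
Union: FIRST(<decl>) = { (, ), *, [, int, ε }.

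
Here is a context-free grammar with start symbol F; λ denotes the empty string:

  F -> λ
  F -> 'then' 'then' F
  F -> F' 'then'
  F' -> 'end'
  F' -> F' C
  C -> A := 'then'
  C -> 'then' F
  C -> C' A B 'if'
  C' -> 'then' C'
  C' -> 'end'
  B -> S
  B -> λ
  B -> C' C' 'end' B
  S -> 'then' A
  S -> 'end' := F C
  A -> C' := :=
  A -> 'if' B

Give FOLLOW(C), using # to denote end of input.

In F' -> F' C: C is at the end, add FOLLOW(F') = { 'end', 'if', 'then' }.
In S -> 'end' := F C: C is at the end, add FOLLOW(S) = { 'end', 'if', 'then', := }.
Union: FOLLOW(C) = { 'end', 'if', 'then', := }.

{ 'end', 'if', 'then', := }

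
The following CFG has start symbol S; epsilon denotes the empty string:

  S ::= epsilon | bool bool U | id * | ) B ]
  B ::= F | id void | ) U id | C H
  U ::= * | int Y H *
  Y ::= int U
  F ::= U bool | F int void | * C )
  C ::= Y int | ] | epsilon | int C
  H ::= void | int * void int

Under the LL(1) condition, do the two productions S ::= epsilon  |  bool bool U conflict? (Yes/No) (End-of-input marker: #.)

FIRST(epsilon) = { epsilon } and FIRST(bool bool U) = { bool }.
The first is nullable but FOLLOW(S) = { # } is disjoint from FIRST of the second.

No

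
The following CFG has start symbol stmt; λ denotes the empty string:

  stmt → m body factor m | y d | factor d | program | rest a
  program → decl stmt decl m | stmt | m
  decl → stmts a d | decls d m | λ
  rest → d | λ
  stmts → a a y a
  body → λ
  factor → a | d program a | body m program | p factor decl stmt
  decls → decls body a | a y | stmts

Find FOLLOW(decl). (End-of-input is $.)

{ a, d, m, p, y }

In program → decl stmt decl m: add FIRST(stmt decl m) = { a, d, m, p, y }.
In program → decl stmt decl m: add FIRST(m) = { m }.
In factor → p factor decl stmt: add FIRST(stmt) = { a, d, m, p, y }.
Union: FOLLOW(decl) = { a, d, m, p, y }.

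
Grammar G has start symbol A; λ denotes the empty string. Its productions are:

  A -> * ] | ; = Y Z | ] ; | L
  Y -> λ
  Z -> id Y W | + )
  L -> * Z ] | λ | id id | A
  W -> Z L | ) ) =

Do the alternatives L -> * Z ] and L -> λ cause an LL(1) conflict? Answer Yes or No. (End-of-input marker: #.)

FIRST(* Z ]) = { * } and FIRST(λ) = { λ }.
The second alternative is nullable and FOLLOW(L) = { #, *, ;, ], id } shares * with FIRST of the first — conflict.

Yes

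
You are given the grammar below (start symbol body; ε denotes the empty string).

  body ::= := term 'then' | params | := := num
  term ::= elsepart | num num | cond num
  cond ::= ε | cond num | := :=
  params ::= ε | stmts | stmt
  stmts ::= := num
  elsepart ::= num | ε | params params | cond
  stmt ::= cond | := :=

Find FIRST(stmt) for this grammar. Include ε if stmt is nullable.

From stmt ::= cond: add FIRST(cond) = { :=, num, ε } (including ε since cond is nullable).
stmt ::= := := contributes {:=}.
Union: FIRST(stmt) = { :=, num, ε }.

{ :=, num, ε }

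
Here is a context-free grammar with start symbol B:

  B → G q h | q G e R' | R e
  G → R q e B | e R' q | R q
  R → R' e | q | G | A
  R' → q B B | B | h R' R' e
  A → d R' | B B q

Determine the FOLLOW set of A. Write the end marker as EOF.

In R → A: A is at the end, add FOLLOW(R) = { e, q }.
Union: FOLLOW(A) = { e, q }.

{ e, q }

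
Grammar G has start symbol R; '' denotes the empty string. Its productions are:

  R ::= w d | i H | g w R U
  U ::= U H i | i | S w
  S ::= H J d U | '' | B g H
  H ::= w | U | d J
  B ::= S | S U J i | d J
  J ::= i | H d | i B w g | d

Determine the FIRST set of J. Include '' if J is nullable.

{ d, g, i, w }

J ::= i contributes {i}.
From J ::= H d: add FIRST(H) = { d, g, i, w }.
J ::= i B w g contributes {i}.
J ::= d contributes {d}.
Union: FIRST(J) = { d, g, i, w }.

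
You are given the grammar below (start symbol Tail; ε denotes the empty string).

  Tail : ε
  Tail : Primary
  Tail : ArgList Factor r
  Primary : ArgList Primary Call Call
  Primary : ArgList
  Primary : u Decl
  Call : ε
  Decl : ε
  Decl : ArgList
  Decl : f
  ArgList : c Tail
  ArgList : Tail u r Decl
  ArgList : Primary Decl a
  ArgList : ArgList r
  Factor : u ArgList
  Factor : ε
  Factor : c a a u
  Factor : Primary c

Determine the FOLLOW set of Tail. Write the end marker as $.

{ $, a, c, f, r, u }

Tail is the start symbol, so $ ∈ FOLLOW(Tail).
In ArgList : c Tail: Tail is at the end, add FOLLOW(ArgList) = { $, a, c, f, r, u }.
In ArgList : Tail u r Decl: add FIRST(u r Decl) = { u }.
Union: FOLLOW(Tail) = { $, a, c, f, r, u }.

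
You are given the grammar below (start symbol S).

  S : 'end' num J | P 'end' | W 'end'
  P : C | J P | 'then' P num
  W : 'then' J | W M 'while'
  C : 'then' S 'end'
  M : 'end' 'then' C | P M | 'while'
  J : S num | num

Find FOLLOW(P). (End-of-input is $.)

{ 'end', 'then', 'while', num }

In S : P 'end': add FIRST('end') = { 'end' }.
In P : J P: P is at the end, add FOLLOW(P) = { 'end', 'then', 'while', num }.
In P : 'then' P num: add FIRST(num) = { num }.
In M : P M: add FIRST(M) = { 'end', 'then', 'while', num }.
Union: FOLLOW(P) = { 'end', 'then', 'while', num }.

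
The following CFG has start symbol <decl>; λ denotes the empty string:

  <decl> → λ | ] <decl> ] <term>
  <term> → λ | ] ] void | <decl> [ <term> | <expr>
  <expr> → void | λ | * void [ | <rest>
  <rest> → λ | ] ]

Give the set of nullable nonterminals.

Directly nullable (have an λ-production): <decl>, <term>, <expr>, <rest>.

{ <decl>, <expr>, <rest>, <term> }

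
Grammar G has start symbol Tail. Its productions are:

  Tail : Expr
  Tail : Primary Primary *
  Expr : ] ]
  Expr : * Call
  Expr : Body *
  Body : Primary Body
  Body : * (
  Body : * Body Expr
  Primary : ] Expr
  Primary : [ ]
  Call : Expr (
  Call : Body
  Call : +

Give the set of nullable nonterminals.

No nonterminal has an empty production or an RHS whose symbols are all nullable.

{ } (none)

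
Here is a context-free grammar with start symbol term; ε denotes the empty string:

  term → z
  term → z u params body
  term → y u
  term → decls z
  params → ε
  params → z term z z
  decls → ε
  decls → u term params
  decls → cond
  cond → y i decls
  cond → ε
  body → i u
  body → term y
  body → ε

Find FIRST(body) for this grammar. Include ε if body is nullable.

{ i, u, y, z, ε }

body → i u contributes {i}.
From body → term y: add FIRST(term) = { u, y, z }.
body → ε contributes ε.
Union: FIRST(body) = { i, u, y, z, ε }.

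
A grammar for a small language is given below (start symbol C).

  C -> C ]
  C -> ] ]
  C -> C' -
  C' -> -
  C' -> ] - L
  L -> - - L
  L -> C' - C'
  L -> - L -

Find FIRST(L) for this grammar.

L -> - - L contributes {-}.
From L -> C' - C': add FIRST(C') = { -, ] }.
L -> - L - contributes {-}.
Union: FIRST(L) = { -, ] }.

{ -, ] }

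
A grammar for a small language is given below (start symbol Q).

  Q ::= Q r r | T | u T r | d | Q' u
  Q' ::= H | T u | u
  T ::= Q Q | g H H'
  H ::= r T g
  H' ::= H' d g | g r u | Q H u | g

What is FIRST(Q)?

{ d, g, r, u }

From Q ::= Q r r: add FIRST(Q) = { d, g, r, u }.
From Q ::= T: add FIRST(T) = { d, g, r, u }.
Q ::= u T r contributes {u}.
Q ::= d contributes {d}.
From Q ::= Q' u: add FIRST(Q') = { d, g, r, u }.
Union: FIRST(Q) = { d, g, r, u }.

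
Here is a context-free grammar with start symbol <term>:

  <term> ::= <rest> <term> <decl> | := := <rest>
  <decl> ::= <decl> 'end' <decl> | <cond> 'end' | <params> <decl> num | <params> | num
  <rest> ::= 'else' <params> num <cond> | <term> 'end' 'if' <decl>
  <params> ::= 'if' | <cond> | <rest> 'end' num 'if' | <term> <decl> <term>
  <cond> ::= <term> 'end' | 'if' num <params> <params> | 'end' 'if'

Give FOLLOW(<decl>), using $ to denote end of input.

{ $, 'else', 'end', 'if', :=, num }

In <term> ::= <rest> <term> <decl>: <decl> is at the end, add FOLLOW(<term>) = { $, 'else', 'end', 'if', :=, num }.
In <decl> ::= <decl> 'end' <decl>: add FIRST('end' <decl>) = { 'end' }.
In <decl> ::= <decl> 'end' <decl>: <decl> is at the end, add FOLLOW(<decl>) = { $, 'else', 'end', 'if', :=, num }.
In <decl> ::= <params> <decl> num: add FIRST(num) = { num }.
In <rest> ::= <term> 'end' 'if' <decl>: <decl> is at the end, add FOLLOW(<rest>) = { $, 'else', 'end', 'if', :=, num }.
In <params> ::= <term> <decl> <term>: add FIRST(<term>) = { 'else', := }.
Union: FOLLOW(<decl>) = { $, 'else', 'end', 'if', :=, num }.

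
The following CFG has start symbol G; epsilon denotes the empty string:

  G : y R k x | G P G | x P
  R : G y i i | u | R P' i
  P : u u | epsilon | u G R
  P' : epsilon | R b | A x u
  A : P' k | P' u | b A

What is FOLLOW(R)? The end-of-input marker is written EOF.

In G : y R k x: add FIRST(k x) = { k }.
In R : R P' i: add FIRST(P' i) = { b, i, k, u, x, y }.
In P : u G R: R is at the end, add FOLLOW(P) = { EOF, u, x, y }.
In P' : R b: add FIRST(b) = { b }.
Union: FOLLOW(R) = { EOF, b, i, k, u, x, y }.

{ EOF, b, i, k, u, x, y }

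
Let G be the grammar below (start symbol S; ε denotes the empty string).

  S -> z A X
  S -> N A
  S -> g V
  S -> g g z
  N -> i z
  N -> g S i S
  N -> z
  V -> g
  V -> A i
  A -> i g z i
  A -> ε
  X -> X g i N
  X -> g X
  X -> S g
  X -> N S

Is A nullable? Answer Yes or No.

Yes

A has an ε-production, so A ⇒ ε.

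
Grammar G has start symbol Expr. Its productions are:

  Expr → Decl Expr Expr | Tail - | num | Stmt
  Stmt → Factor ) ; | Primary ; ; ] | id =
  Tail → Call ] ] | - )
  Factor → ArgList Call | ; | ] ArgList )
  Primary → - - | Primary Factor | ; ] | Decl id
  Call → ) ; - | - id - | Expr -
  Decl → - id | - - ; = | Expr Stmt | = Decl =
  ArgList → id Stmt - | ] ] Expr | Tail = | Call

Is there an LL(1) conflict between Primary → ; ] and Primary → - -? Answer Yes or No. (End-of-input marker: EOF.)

FIRST(; ]) = { ; } and FIRST(- -) = { - }.
The FIRST sets are disjoint and neither alternative is nullable — no conflict.

No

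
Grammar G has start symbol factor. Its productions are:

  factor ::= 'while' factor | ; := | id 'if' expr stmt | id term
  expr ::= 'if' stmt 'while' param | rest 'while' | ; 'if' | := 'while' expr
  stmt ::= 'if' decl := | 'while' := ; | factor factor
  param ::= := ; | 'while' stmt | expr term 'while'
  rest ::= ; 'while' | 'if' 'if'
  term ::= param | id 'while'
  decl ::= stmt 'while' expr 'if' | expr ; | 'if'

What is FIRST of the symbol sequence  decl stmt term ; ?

Add FIRST(decl) = { 'if', 'while', :=, ;, id }; decl is not nullable, stop.

{ 'if', 'while', :=, ;, id }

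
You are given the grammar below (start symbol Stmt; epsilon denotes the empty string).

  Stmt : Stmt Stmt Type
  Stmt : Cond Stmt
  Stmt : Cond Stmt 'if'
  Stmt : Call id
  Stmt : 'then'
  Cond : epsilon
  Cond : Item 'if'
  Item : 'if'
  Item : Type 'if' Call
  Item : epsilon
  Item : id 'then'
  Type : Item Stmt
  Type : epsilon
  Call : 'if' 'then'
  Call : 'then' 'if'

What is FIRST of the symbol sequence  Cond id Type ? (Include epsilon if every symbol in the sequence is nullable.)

{ 'if', 'then', id }

Add FIRST(Cond)\{epsilon} = { 'if', 'then', id }; Cond is nullable, continue.
id is a terminal; add {id} and stop.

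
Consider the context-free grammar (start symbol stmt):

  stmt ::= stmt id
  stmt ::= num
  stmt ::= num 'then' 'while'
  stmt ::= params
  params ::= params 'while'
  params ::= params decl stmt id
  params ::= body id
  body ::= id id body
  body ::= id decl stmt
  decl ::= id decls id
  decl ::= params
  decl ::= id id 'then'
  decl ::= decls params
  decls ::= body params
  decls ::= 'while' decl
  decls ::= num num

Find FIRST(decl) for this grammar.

decl ::= id decls id contributes {id}.
From decl ::= params: add FIRST(params) = { id }.
decl ::= id id 'then' contributes {id}.
From decl ::= decls params: add FIRST(decls) = { 'while', id, num }.
Union: FIRST(decl) = { 'while', id, num }.

{ 'while', id, num }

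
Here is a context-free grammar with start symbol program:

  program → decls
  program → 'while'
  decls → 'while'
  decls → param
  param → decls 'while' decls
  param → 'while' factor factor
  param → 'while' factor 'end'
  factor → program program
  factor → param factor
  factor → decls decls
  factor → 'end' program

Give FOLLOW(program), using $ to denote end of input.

program is the start symbol, so $ ∈ FOLLOW(program).
In factor → program program: add FIRST(program) = { 'while' }.
In factor → program program: program is at the end, add FOLLOW(factor) = { $, 'end', 'while' }.
In factor → 'end' program: program is at the end, add FOLLOW(factor) = { $, 'end', 'while' }.
Union: FOLLOW(program) = { $, 'end', 'while' }.

{ $, 'end', 'while' }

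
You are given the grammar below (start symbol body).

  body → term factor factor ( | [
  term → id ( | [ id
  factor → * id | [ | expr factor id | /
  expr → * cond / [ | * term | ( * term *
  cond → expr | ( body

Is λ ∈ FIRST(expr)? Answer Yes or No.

No

No nonterminal in this grammar is nullable.
No production of expr has an RHS whose symbols are all nullable, so expr is not nullable.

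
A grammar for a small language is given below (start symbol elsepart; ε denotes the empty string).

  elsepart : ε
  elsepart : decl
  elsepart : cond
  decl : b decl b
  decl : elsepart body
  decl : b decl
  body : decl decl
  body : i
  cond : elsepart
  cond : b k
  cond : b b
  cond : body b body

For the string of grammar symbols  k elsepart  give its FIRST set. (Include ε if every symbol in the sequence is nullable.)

{ k }

k is a terminal; add {k} and stop.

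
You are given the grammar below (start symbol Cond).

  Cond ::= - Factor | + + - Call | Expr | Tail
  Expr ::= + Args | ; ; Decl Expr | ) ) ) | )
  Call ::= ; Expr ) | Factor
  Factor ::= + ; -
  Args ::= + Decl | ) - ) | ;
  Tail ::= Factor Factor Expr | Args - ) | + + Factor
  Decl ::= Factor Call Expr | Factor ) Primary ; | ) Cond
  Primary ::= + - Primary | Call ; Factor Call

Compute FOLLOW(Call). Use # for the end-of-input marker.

In Cond ::= + + - Call: Call is at the end, add FOLLOW(Cond) = { #, ), +, -, ; }.
In Decl ::= Factor Call Expr: add FIRST(Expr) = { ), +, ; }.
In Primary ::= Call ; Factor Call: add FIRST(; Factor Call) = { ; }.
In Primary ::= Call ; Factor Call: Call is at the end, add FOLLOW(Primary) = { ; }.
Union: FOLLOW(Call) = { #, ), +, -, ; }.

{ #, ), +, -, ; }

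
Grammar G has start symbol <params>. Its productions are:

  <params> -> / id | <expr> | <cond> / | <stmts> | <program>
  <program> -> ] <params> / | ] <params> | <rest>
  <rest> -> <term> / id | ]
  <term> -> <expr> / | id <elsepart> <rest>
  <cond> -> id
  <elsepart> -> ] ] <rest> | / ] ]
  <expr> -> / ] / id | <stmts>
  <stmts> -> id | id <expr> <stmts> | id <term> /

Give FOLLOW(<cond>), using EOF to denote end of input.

In <params> -> <cond> /: add FIRST(/) = { / }.
Union: FOLLOW(<cond>) = { / }.

{ / }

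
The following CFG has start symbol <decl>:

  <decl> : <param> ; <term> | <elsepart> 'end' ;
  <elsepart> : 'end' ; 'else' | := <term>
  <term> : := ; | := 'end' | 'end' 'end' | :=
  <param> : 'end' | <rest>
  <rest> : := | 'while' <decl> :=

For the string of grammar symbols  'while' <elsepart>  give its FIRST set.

'while' is a terminal; add {'while'} and stop.

{ 'while' }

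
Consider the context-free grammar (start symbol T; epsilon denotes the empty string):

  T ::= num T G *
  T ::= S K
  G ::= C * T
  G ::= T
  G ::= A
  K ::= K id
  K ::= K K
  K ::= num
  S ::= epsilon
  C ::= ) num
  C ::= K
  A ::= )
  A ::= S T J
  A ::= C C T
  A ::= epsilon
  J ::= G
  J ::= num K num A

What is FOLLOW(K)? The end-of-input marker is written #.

{ #, ), *, id, num }

In T ::= S K: K is at the end, add FOLLOW(T) = { #, ), *, num }.
In K ::= K id: add FIRST(id) = { id }.
In K ::= K K: add FIRST(K) = { num }.
In K ::= K K: K is at the end, add FOLLOW(K) = { #, ), *, id, num }.
In C ::= K: K is at the end, add FOLLOW(C) = { ), *, num }.
In J ::= num K num A: add FIRST(num A) = { num }.
Union: FOLLOW(K) = { #, ), *, id, num }.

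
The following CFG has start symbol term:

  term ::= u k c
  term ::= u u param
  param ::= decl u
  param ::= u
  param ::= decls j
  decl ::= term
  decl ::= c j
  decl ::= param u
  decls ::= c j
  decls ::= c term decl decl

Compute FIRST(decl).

From decl ::= term: add FIRST(term) = { u }.
decl ::= c j contributes {c}.
From decl ::= param u: add FIRST(param) = { c, u }.
Union: FIRST(decl) = { c, u }.

{ c, u }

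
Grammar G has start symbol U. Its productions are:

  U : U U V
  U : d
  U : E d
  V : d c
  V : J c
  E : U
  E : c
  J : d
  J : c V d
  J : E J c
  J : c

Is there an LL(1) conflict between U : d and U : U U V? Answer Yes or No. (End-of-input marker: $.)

FIRST(d) = { d } and FIRST(U U V) = { c, d }.
Both contain d, so the two alternatives are not disjoint — LL(1) conflict.

Yes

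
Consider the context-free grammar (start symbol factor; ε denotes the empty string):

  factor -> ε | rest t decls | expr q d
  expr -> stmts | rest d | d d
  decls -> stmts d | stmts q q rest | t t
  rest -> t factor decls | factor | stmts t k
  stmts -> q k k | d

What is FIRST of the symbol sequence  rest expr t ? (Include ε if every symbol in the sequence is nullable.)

Add FIRST(rest)\{ε} = { d, q, t }; rest is nullable, continue.
Add FIRST(expr) = { d, q, t }; expr is not nullable, stop.

{ d, q, t }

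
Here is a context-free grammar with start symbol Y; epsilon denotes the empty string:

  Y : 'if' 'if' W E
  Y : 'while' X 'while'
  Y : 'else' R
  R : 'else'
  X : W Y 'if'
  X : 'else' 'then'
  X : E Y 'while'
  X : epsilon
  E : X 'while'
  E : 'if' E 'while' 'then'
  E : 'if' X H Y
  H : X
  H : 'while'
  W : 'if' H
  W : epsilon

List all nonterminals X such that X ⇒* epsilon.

{ H, W, X }

Directly nullable (have an epsilon-production): X, W.
H : X with every symbol nullable, so H is nullable.
No other nonterminal has a production whose RHS symbols are all nullable.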